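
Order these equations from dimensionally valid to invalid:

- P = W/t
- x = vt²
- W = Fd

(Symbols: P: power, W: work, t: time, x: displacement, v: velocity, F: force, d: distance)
Dimensionally correct: P = W/t, W = Fd
Dimensionally incorrect: x = vt²
Ordered (correct first, then incorrect): P = W/t, W = Fd, x = vt²

- P = W/t: LHS [L^2 M T^-3], RHS [L^2 M T^-3] → correct ✓
- x = vt²: LHS [L], RHS [L T] → incorrect ✗
- W = Fd: LHS [L^2 M T^-2], RHS [L^2 M T^-2] → correct ✓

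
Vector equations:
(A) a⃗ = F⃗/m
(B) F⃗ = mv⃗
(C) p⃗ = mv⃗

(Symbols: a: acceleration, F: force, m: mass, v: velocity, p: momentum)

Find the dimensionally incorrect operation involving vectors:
(B) F⃗ = mv⃗

(A) a⃗ = F⃗/m: LHS [L T^-2], RHS [L T^-2] ✓ — force (vector) divided by mass (scalar)
(B) F⃗ = mv⃗: LHS [L M T^-2], RHS [L M T^-1] ✗ — mass times velocity is momentum, not force; should be ma⃗
(C) p⃗ = mv⃗: LHS [L M T^-1], RHS [L M T^-1] ✓ — mass (scalar) times velocity (vector)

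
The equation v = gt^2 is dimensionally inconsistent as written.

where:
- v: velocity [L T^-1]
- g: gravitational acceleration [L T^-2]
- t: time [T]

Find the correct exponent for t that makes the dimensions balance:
The exponent of t should be 1: v = gt

The LHS v has dimensions [L T^-1]; t has dimensions [T].
As written, the RHS gt^2 (exponent 2 on t) has dimensions [L], which does not match.
With exponent 1, the RHS gt has dimensions [L T^-1], matching the LHS.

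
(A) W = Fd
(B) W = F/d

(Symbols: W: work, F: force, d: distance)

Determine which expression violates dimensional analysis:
(B)

(A) W = Fd: LHS [L^2 M T^-2], RHS [L^2 M T^-2] ✓
(B) W = F/d: LHS [L^2 M T^-2], RHS [M T^-2] ✗

Expression (B) W = F/d is dimensionally incorrect.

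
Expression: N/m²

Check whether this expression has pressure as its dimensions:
Yes

The expression N/m² has dimensions [L^-1 M T^-2], which is exactly pressure [L^-1 M T^-2].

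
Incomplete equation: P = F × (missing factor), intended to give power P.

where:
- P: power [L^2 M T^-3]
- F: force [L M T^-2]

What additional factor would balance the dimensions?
v (velocity), dimensions [L T^-1]

P has dimensions [L^2 M T^-3] and F has dimensions [L M T^-2].
The missing factor must have dimensions [L^2 M T^-3] / [L M T^-2] = [L T^-1], i.e. velocity (v).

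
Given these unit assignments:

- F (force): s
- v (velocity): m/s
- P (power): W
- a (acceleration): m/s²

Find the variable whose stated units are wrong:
F

The variable F (force) should have units N, not s.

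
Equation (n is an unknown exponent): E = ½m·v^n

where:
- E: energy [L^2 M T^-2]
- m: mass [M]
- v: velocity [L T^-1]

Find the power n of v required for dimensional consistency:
n = 2

E has dimensions [L^2 M T^-2]; v has dimensions [L T^-1].
The rest of the RHS has dimensions [M], so v^n must supply [L^2 T^-2].
With n = 2: ½m·v^2 has dimensions [L^2 M T^-2], matching the LHS ✓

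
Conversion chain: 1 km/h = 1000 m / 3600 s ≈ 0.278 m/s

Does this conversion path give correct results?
The chain is correct (no errors).

Correct: 1 km = 1000 m, 1 h = 3600 s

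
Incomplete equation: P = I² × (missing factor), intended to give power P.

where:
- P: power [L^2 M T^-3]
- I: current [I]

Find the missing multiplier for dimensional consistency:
R (resistance), dimensions [I^-2 L^2 M T^-3]

P has dimensions [L^2 M T^-3] and I² has dimensions [I^2].
The missing factor must have dimensions [L^2 M T^-3] / [I^2] = [I^-2 L^2 M T^-3], i.e. resistance (R).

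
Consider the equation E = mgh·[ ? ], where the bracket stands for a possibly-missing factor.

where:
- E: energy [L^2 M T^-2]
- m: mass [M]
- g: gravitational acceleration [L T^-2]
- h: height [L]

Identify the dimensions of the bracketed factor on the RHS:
Nothing is missing — the bracketed factor must be dimensionless.

E has dimensions [L^2 M T^-2] and mgh already has dimensions [L^2 M T^-2], so E = mgh is dimensionally complete.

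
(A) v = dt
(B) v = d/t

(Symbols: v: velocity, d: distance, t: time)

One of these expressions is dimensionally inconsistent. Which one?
(A)

(A) v = dt: LHS [L T^-1], RHS [L T] ✗
(B) v = d/t: LHS [L T^-1], RHS [L T^-1] ✓

Expression (A) v = dt is dimensionally incorrect.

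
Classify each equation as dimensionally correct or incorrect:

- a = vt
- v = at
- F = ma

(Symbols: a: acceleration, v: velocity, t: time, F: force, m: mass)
Dimensionally correct: v = at, F = ma
Dimensionally incorrect: a = vt
Ordered (correct first, then incorrect): v = at, F = ma, a = vt

- a = vt: LHS [L T^-2], RHS [L] → incorrect ✗
- v = at: LHS [L T^-1], RHS [L T^-1] → correct ✓
- F = ma: LHS [L M T^-2], RHS [L M T^-2] → correct ✓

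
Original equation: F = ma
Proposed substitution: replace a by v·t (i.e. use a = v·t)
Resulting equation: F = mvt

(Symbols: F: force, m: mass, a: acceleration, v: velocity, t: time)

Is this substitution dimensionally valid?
No

[a] = [L T^-2] and [v·t] = [L]. These differ, so the substitution replaces a quantity by one of different dimensions and the result F = mvt has LHS [L M T^-2] vs RHS [L M] — inconsistent.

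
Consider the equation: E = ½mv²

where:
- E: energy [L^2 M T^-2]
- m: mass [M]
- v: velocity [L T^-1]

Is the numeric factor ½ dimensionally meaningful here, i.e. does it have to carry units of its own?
No

E has dimensions [L^2 M T^-2] and mv² already has dimensions [L^2 M T^-2], so the equation balances without ½ contributing any dimensions. ½ is a pure (dimensionless) number; changing or removing it would not affect dimensional consistency.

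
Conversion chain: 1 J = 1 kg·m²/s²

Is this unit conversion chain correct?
The chain is correct (no errors).

Correct: Joule is defined as kg·m²/s²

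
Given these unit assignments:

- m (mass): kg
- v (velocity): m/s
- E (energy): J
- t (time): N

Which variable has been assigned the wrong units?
t

The variable t (time) should have units s, not N.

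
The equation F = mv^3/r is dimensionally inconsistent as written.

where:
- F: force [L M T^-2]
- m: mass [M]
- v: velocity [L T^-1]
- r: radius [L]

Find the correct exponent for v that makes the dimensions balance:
The exponent of v should be 2: F = mv^2/r

The LHS F has dimensions [L M T^-2]; v has dimensions [L T^-1].
As written, the RHS mv^3/r (exponent 3 on v) has dimensions [L^2 M T^-3], which does not match.
With exponent 2, the RHS mv^2/r has dimensions [L M T^-2], matching the LHS.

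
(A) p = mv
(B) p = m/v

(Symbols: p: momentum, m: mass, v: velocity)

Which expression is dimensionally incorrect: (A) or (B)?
(B)

(A) p = mv: LHS [L M T^-1], RHS [L M T^-1] ✓
(B) p = m/v: LHS [L M T^-1], RHS [L^-1 M T] ✗

Expression (B) p = m/v is dimensionally incorrect.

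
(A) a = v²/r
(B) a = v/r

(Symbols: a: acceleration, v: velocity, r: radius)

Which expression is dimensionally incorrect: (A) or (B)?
(B)

(A) a = v²/r: LHS [L T^-2], RHS [L T^-2] ✓
(B) a = v/r: LHS [L T^-2], RHS [T^-1] ✗

Expression (B) a = v/r is dimensionally incorrect.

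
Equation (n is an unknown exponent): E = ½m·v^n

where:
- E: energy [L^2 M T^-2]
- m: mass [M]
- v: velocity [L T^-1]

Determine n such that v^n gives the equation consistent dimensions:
n = 2

E has dimensions [L^2 M T^-2]; v has dimensions [L T^-1].
The rest of the RHS has dimensions [M], so v^n must supply [L^2 T^-2].
With n = 2: ½m·v^2 has dimensions [L^2 M T^-2], matching the LHS ✓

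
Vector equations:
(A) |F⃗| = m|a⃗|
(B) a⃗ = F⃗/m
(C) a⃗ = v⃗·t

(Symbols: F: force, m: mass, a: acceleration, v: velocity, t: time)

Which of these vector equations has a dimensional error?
(C) a⃗ = v⃗·t

(A) |F⃗| = m|a⃗|: LHS [L M T^-2], RHS [L M T^-2] ✓ — magnitudes of vectors are scalars
(B) a⃗ = F⃗/m: LHS [L T^-2], RHS [L T^-2] ✓ — force (vector) divided by mass (scalar)
(C) a⃗ = v⃗·t: LHS [L T^-2], RHS [L] ✗ — acceleration is velocity per time; should be v⃗/t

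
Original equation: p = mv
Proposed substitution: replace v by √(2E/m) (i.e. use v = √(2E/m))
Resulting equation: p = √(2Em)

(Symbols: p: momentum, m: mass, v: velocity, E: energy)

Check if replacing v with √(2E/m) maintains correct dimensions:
Yes

[v] = [L T^-1] and [√(2E/m)] = [L T^-1]. These match, so the substitution replaces a quantity by one of the same dimensions and the result p = √(2Em) has LHS [L M T^-1] vs RHS [L M T^-1] — still consistent.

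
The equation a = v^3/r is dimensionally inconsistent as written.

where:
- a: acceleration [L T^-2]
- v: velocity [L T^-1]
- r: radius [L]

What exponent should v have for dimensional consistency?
The exponent of v should be 2: a = v^2/r

The LHS a has dimensions [L T^-2]; v has dimensions [L T^-1].
As written, the RHS v^3/r (exponent 3 on v) has dimensions [L^2 T^-3], which does not match.
With exponent 2, the RHS v^2/r has dimensions [L T^-2], matching the LHS.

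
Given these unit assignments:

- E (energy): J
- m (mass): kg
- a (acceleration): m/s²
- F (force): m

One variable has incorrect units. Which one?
F

The variable F (force) should have units N, not m.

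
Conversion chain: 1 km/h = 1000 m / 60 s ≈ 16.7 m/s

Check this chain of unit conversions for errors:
The chain is incorrect (it contains an error).

Incorrect: 1 h = 3600 s, not 60 s (1 km/h ≈ 0.278 m/s)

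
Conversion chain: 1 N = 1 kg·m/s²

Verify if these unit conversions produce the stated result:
The chain is correct (no errors).

Correct: Newton is defined as kg·m/s²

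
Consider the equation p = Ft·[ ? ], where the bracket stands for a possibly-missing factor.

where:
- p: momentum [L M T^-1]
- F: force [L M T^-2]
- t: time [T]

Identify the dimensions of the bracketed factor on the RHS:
Nothing is missing — the bracketed factor must be dimensionless.

p has dimensions [L M T^-1] and Ft already has dimensions [L M T^-1], so p = Ft is dimensionally complete.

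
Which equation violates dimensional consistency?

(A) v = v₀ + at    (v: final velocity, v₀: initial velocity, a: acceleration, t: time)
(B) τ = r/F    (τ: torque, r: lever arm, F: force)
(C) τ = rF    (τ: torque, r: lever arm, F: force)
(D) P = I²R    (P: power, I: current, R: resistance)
(B) τ = r/F

The equation (B) τ = r/F is dimensionally incorrect.

LHS (τ): [L^2 M T^-2]
RHS (r/F): [M^-1 T^2] ✗

The dimensions do not match. The other three equations balance.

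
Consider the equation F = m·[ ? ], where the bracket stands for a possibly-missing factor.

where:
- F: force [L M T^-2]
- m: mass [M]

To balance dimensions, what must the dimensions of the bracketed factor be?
[L T^-2] — acceleration (e.g. a)

F has dimensions [L M T^-2]; m has dimensions [M].
The bracketed factor must supply [L M T^-2] / [M] = [L T^-2].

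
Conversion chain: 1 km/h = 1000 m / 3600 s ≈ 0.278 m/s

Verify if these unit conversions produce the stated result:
The chain is correct (no errors).

Correct: 1 km = 1000 m, 1 h = 3600 s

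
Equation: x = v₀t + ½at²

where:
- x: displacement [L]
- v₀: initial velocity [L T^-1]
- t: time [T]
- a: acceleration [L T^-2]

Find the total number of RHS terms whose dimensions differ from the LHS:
0

LHS x: [L]
- v₀t: [L] ✓
- ½at²: [L] ✓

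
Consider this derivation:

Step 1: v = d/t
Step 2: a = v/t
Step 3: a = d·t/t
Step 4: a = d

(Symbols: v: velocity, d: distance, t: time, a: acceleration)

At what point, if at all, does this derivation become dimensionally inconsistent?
Step 3

Step 1: v = d/t → LHS [L T^-1], RHS [L T^-1] ✓
Step 2: a = v/t → LHS [L T^-2], RHS [L T^-2] ✓
Step 3: a = d·t/t → LHS [L T^-2], RHS [L] ✗

The first dimensional inconsistency appears in step 3: a = d·t/t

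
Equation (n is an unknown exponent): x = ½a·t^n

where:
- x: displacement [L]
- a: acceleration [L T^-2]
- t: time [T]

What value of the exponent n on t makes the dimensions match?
n = 2

x has dimensions [L]; t has dimensions [T].
The rest of the RHS has dimensions [L T^-2], so t^n must supply [T^2].
With n = 2: ½a·t^2 has dimensions [L], matching the LHS ✓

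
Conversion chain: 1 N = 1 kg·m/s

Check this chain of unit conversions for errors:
The chain is incorrect (it contains an error).

Incorrect: Newton is kg·m/s², not kg·m/s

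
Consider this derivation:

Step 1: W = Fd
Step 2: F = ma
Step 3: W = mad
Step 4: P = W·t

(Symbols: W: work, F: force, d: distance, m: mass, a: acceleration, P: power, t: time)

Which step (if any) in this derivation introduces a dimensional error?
Step 4

Step 1: W = Fd → LHS [L^2 M T^-2], RHS [L^2 M T^-2] ✓
Step 2: F = ma → LHS [L M T^-2], RHS [L M T^-2] ✓
Step 3: W = mad → LHS [L^2 M T^-2], RHS [L^2 M T^-2] ✓
Step 4: P = W·t → LHS [L^2 M T^-3], RHS [L^2 M T^-1] ✗

The first dimensional inconsistency appears in step 4: P = W·t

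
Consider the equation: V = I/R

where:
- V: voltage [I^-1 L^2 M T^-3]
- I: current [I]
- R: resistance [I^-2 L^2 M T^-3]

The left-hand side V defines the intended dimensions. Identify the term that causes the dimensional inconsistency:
The right-hand side term I/R

V has dimensions [I^-1 L^2 M T^-3], but I/R has dimensions [I^3 L^-2 M^-1 T^3], so the term I/R is dimensionally wrong for V.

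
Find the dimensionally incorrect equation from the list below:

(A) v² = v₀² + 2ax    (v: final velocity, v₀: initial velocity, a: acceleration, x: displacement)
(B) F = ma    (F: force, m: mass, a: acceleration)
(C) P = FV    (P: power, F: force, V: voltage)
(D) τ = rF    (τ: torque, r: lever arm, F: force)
(C) P = FV

The equation (C) P = FV is dimensionally incorrect.

LHS (P): [L^2 M T^-3]
RHS (FV): [I^-1 L^3 M^2 T^-5] ✗

The dimensions do not match. The other three equations balance.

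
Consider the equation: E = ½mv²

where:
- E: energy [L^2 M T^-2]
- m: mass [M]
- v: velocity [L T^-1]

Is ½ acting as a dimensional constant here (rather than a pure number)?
No

E has dimensions [L^2 M T^-2] and mv² already has dimensions [L^2 M T^-2], so the equation balances without ½ contributing any dimensions. ½ is a pure (dimensionless) number; changing or removing it would not affect dimensional consistency.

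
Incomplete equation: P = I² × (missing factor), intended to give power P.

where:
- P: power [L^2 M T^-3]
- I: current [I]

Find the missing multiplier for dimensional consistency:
R (resistance), dimensions [I^-2 L^2 M T^-3]

P has dimensions [L^2 M T^-3] and I² has dimensions [I^2].
The missing factor must have dimensions [L^2 M T^-3] / [I^2] = [I^-2 L^2 M T^-3], i.e. resistance (R).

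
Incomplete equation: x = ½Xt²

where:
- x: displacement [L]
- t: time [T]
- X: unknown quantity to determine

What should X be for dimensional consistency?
X = a (acceleration), dimensions [L T^-2]

x has dimensions [L]; the rest of the RHS (½ t²) has dimensions [T^2].
So X must have dimensions [L T^-2] — X = a (acceleration).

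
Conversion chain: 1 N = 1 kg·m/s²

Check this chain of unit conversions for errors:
The chain is correct (no errors).

Correct: Newton is defined as kg·m/s²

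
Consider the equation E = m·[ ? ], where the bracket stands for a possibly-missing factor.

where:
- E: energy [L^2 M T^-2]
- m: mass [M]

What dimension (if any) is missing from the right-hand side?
[L^2 T^-2] — velocity squared (e.g. v²)

E has dimensions [L^2 M T^-2]; m has dimensions [M].
The bracketed factor must supply [L^2 M T^-2] / [M] = [L^2 T^-2].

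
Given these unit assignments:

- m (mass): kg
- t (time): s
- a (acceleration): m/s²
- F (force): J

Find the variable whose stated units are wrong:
F

The variable F (force) should have units N, not J.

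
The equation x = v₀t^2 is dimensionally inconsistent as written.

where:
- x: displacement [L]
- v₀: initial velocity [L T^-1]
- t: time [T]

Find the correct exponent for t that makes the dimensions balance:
The exponent of t should be 1: x = v₀t

The LHS x has dimensions [L]; t has dimensions [T].
As written, the RHS v₀t^2 (exponent 2 on t) has dimensions [L T], which does not match.
With exponent 1, the RHS v₀t has dimensions [L], matching the LHS.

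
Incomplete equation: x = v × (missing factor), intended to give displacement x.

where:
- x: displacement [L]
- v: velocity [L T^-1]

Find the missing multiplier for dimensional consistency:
t (time), dimensions [T]

x has dimensions [L] and v has dimensions [L T^-1].
The missing factor must have dimensions [L] / [L T^-1] = [T], i.e. time (t).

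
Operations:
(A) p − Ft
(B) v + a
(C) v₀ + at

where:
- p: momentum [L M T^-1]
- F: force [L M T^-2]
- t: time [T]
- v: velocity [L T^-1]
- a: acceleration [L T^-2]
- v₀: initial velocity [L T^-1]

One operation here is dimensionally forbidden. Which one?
(B) v + a

(A) p − Ft: p [L M T^-1] and Ft [L M T^-1] — same dimensions ✓
(B) v + a: v [L T^-1] and a [L T^-2] — different dimensions cannot be added/subtracted ✗
(C) v₀ + at: v₀ [L T^-1] and at [L T^-1] — same dimensions ✓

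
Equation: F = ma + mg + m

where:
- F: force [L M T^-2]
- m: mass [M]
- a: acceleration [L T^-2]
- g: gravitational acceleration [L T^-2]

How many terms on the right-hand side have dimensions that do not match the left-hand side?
1

LHS F: [L M T^-2]
- ma: [L M T^-2] ✓
- mg: [L M T^-2] ✓
- m: [M] ✗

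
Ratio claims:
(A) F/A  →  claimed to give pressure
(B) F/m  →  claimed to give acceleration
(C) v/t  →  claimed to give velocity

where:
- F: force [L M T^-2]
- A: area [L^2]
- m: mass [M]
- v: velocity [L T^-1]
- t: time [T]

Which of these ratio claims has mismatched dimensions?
(C) v/t does not give velocity

(A) F/A: [L^-1 M T^-2] = pressure [L^-1 M T^-2] ✓
(B) F/m: [L T^-2] = acceleration [L T^-2] ✓
(C) v/t: [L T^-2] ≠ velocity [L T^-1] ✗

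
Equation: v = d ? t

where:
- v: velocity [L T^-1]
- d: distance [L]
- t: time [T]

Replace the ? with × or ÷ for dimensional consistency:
division (÷): v = d ÷ t

v [L T^-1]; d [L]; t [T].
d × t → [L T] ✗
d ÷ t → [L T^-1] ✓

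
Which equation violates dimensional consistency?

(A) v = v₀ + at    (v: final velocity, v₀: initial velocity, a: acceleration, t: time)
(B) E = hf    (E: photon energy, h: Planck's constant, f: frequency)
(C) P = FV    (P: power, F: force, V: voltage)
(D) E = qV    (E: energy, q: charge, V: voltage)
(C) P = FV

The equation (C) P = FV is dimensionally incorrect.

LHS (P): [L^2 M T^-3]
RHS (FV): [I^-1 L^3 M^2 T^-5] ✗

The dimensions do not match. The other three equations balance.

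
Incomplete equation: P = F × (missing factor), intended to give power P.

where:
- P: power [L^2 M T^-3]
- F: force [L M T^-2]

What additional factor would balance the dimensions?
v (velocity), dimensions [L T^-1]

P has dimensions [L^2 M T^-3] and F has dimensions [L M T^-2].
The missing factor must have dimensions [L^2 M T^-3] / [L M T^-2] = [L T^-1], i.e. velocity (v).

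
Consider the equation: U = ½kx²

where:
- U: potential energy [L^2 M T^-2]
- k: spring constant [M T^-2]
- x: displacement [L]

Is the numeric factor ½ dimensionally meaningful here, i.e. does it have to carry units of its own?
No

U has dimensions [L^2 M T^-2] and kx² already has dimensions [L^2 M T^-2], so the equation balances without ½ contributing any dimensions. ½ is a pure (dimensionless) number; changing or removing it would not affect dimensional consistency.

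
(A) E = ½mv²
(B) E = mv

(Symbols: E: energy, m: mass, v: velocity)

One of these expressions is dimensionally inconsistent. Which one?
(B)

(A) E = ½mv²: LHS [L^2 M T^-2], RHS [L^2 M T^-2] ✓
(B) E = mv: LHS [L^2 M T^-2], RHS [L M T^-1] ✗

Expression (B) E = mv is dimensionally incorrect.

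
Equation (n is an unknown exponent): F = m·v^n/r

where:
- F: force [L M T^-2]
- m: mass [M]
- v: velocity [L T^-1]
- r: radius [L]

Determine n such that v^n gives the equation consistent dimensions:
n = 2

F has dimensions [L M T^-2]; v has dimensions [L T^-1].
The rest of the RHS has dimensions [L^-1 M], so v^n must supply [L^2 T^-2].
With n = 2: m·v^2/r has dimensions [L M T^-2], matching the LHS ✓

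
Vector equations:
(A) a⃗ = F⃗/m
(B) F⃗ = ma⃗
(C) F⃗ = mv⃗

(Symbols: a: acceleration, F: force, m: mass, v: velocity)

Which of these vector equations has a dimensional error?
(C) F⃗ = mv⃗

(A) a⃗ = F⃗/m: LHS [L T^-2], RHS [L T^-2] ✓ — force (vector) divided by mass (scalar)
(B) F⃗ = ma⃗: LHS [L M T^-2], RHS [L M T^-2] ✓ — Force and acceleration are vectors, mass is a scalar
(C) F⃗ = mv⃗: LHS [L M T^-2], RHS [L M T^-1] ✗ — mass times velocity is momentum, not force; should be ma⃗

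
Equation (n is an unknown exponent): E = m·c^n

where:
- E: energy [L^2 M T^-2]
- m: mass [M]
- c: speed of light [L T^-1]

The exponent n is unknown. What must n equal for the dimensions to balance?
n = 2

E has dimensions [L^2 M T^-2]; c has dimensions [L T^-1].
The rest of the RHS has dimensions [M], so c^n must supply [L^2 T^-2].
With n = 2: m·c^2 has dimensions [L^2 M T^-2], matching the LHS ✓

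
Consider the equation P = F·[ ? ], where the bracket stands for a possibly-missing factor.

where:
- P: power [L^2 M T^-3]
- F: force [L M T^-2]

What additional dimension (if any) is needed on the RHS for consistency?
[L T^-1] — velocity (e.g. v)

P has dimensions [L^2 M T^-3]; F has dimensions [L M T^-2].
The bracketed factor must supply [L^2 M T^-3] / [L M T^-2] = [L T^-1].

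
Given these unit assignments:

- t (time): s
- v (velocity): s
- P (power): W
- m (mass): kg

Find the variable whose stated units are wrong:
v

The variable v (velocity) should have units m/s, not s.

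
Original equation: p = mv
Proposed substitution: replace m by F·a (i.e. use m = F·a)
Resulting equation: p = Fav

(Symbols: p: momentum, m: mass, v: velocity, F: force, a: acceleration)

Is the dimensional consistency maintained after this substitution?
No

[m] = [M] and [F·a] = [L^2 M T^-4]. These differ, so the substitution replaces a quantity by one of different dimensions and the result p = Fav has LHS [L M T^-1] vs RHS [L^3 M T^-5] — inconsistent.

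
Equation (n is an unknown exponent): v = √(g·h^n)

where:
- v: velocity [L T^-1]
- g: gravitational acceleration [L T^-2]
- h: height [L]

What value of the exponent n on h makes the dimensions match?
n = 1

v has dimensions [L T^-1]; h has dimensions [L].
With n = 1: √(g·h^1) has dimensions [L T^-1], matching the LHS ✓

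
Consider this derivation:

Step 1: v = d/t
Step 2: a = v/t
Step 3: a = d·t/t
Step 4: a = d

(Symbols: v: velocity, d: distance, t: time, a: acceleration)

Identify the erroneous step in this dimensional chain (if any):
Step 3

Step 1: v = d/t → LHS [L T^-1], RHS [L T^-1] ✓
Step 2: a = v/t → LHS [L T^-2], RHS [L T^-2] ✓
Step 3: a = d·t/t → LHS [L T^-2], RHS [L] ✗

The first dimensional inconsistency appears in step 3: a = d·t/t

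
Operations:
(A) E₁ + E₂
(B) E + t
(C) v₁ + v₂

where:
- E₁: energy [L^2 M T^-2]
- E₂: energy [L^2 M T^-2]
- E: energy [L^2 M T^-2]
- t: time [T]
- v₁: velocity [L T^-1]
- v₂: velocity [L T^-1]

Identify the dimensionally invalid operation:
(B) E + t

(A) E₁ + E₂: E₁ [L^2 M T^-2] and E₂ [L^2 M T^-2] — same dimensions ✓
(B) E + t: E [L^2 M T^-2] and t [T] — different dimensions cannot be added/subtracted ✗
(C) v₁ + v₂: v₁ [L T^-1] and v₂ [L T^-1] — same dimensions ✓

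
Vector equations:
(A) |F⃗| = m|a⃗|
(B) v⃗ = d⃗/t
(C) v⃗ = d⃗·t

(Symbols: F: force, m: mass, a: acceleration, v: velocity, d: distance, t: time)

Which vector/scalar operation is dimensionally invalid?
(C) v⃗ = d⃗·t

(A) |F⃗| = m|a⃗|: LHS [L M T^-2], RHS [L M T^-2] ✓ — magnitudes of vectors are scalars
(B) v⃗ = d⃗/t: LHS [L T^-1], RHS [L T^-1] ✓ — displacement (vector) divided by time (scalar)
(C) v⃗ = d⃗·t: LHS [L T^-1], RHS [L T] ✗ — velocity is displacement per time; should be d⃗/t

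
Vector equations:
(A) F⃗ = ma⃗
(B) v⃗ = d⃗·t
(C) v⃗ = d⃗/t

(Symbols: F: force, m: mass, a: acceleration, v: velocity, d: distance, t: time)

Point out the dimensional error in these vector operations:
(B) v⃗ = d⃗·t

(A) F⃗ = ma⃗: LHS [L M T^-2], RHS [L M T^-2] ✓ — Force and acceleration are vectors, mass is a scalar
(B) v⃗ = d⃗·t: LHS [L T^-1], RHS [L T] ✗ — velocity is displacement per time; should be d⃗/t
(C) v⃗ = d⃗/t: LHS [L T^-1], RHS [L T^-1] ✓ — displacement (vector) divided by time (scalar)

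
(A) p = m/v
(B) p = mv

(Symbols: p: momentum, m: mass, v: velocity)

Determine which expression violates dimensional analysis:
(A)

(A) p = m/v: LHS [L M T^-1], RHS [L^-1 M T] ✗
(B) p = mv: LHS [L M T^-1], RHS [L M T^-1] ✓

Expression (A) p = m/v is dimensionally incorrect.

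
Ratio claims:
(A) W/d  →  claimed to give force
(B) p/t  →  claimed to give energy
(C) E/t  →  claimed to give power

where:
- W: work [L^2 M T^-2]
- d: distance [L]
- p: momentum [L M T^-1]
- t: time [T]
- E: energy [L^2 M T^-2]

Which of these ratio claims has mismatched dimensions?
(B) p/t does not give energy

(A) W/d: [L M T^-2] = force [L M T^-2] ✓
(B) p/t: [L M T^-2] ≠ energy [L^2 M T^-2] ✗
(C) E/t: [L^2 M T^-3] = power [L^2 M T^-3] ✓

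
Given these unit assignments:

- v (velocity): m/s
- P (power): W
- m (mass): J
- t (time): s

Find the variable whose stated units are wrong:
m

The variable m (mass) should have units kg, not J.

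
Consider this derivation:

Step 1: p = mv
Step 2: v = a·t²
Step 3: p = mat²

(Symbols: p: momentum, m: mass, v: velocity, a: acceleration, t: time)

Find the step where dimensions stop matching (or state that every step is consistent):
Step 2

Step 1: p = mv → LHS [L M T^-1], RHS [L M T^-1] ✓
Step 2: v = a·t² → LHS [L T^-1], RHS [L] ✗

The first dimensional inconsistency appears in step 2: v = a·t²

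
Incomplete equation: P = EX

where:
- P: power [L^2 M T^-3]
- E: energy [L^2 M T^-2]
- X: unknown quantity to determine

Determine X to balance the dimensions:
X = f (inverse time / frequency (1/t)), dimensions [T^-1]

P has dimensions [L^2 M T^-3]; the rest of the RHS (E) has dimensions [L^2 M T^-2].
So X must have dimensions [T^-1] — X = f (inverse time / frequency (1/t)).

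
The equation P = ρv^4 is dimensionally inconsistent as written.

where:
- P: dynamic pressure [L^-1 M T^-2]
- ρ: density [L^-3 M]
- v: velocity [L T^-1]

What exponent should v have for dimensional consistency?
The exponent of v should be 2: P = ρv^2

The LHS P has dimensions [L^-1 M T^-2]; v has dimensions [L T^-1].
As written, the RHS ρv^4 (exponent 4 on v) has dimensions [L M T^-4], which does not match.
With exponent 2, the RHS ρv^2 has dimensions [L^-1 M T^-2], matching the LHS.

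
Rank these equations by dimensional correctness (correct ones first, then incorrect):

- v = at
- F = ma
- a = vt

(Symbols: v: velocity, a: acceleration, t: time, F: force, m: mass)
Dimensionally correct: v = at, F = ma
Dimensionally incorrect: a = vt
Ordered (correct first, then incorrect): v = at, F = ma, a = vt

- v = at: LHS [L T^-1], RHS [L T^-1] → correct ✓
- F = ma: LHS [L M T^-2], RHS [L M T^-2] → correct ✓
- a = vt: LHS [L T^-2], RHS [L] → incorrect ✗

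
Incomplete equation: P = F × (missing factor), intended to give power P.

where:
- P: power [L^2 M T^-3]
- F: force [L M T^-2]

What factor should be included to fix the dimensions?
v (velocity), dimensions [L T^-1]

P has dimensions [L^2 M T^-3] and F has dimensions [L M T^-2].
The missing factor must have dimensions [L^2 M T^-3] / [L M T^-2] = [L T^-1], i.e. velocity (v).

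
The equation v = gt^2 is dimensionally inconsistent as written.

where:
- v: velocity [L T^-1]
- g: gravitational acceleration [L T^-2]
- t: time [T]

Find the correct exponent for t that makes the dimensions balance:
The exponent of t should be 1: v = gt

The LHS v has dimensions [L T^-1]; t has dimensions [T].
As written, the RHS gt^2 (exponent 2 on t) has dimensions [L], which does not match.
With exponent 1, the RHS gt has dimensions [L T^-1], matching the LHS.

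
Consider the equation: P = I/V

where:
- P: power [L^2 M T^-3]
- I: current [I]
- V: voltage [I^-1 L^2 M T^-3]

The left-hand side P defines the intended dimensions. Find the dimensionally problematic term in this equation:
The right-hand side term I/V

P has dimensions [L^2 M T^-3], but I/V has dimensions [I^2 L^-2 M^-1 T^3], so the term I/V is dimensionally wrong for P.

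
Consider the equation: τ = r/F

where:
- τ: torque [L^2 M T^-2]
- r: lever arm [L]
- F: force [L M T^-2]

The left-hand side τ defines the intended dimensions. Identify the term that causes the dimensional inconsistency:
The right-hand side term r/F

τ has dimensions [L^2 M T^-2], but r/F has dimensions [M^-1 T^2], so the term r/F is dimensionally wrong for τ.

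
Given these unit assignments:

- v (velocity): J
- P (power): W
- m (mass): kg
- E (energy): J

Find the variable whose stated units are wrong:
v

The variable v (velocity) should have units m/s, not J.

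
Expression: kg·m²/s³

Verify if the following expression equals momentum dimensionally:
No

The expression kg·m²/s³ has dimensions [L^2 M T^-3], but momentum has dimensions [L M T^-1].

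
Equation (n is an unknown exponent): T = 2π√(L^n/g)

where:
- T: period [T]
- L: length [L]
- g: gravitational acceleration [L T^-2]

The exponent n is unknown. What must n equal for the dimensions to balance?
n = 1

T has dimensions [T]; L has dimensions [L].
With n = 1: 2π√(L^1/g) has dimensions [T], matching the LHS ✓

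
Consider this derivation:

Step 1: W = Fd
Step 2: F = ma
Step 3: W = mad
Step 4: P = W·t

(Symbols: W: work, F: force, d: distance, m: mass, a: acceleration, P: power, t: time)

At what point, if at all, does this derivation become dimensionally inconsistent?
Step 4

Step 1: W = Fd → LHS [L^2 M T^-2], RHS [L^2 M T^-2] ✓
Step 2: F = ma → LHS [L M T^-2], RHS [L M T^-2] ✓
Step 3: W = mad → LHS [L^2 M T^-2], RHS [L^2 M T^-2] ✓
Step 4: P = W·t → LHS [L^2 M T^-3], RHS [L^2 M T^-1] ✗

The first dimensional inconsistency appears in step 4: P = W·t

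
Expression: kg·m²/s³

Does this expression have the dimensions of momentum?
No

The expression kg·m²/s³ has dimensions [L^2 M T^-3], but momentum has dimensions [L M T^-1].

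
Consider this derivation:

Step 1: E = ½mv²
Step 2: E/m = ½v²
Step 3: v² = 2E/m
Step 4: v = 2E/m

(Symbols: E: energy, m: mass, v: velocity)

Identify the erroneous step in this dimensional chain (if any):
Step 4

Step 1: E = ½mv² → LHS [L^2 M T^-2], RHS [L^2 M T^-2] ✓
Step 2: E/m = ½v² → LHS [L^2 T^-2], RHS [L^2 T^-2] ✓
Step 3: v² = 2E/m → LHS [L^2 T^-2], RHS [L^2 T^-2] ✓
Step 4: v = 2E/m → LHS [L T^-1], RHS [L^2 T^-2] ✗

The first dimensional inconsistency appears in step 4: v = 2E/m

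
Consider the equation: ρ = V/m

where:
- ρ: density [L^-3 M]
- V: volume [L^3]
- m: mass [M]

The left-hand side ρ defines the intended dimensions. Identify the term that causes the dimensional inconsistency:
The right-hand side term V/m

ρ has dimensions [L^-3 M], but V/m has dimensions [L^3 M^-1], so the term V/m is dimensionally wrong for ρ.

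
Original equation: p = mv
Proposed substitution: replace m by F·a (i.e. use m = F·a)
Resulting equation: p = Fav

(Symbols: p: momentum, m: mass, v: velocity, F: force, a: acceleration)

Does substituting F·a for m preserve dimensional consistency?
No

[m] = [M] and [F·a] = [L^2 M T^-4]. These differ, so the substitution replaces a quantity by one of different dimensions and the result p = Fav has LHS [L M T^-1] vs RHS [L^3 M T^-5] — inconsistent.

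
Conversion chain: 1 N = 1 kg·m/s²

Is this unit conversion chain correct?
The chain is correct (no errors).

Correct: Newton is defined as kg·m/s²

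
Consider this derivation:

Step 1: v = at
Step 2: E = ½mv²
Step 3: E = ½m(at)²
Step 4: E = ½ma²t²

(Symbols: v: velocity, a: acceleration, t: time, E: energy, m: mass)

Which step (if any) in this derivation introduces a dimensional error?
No step introduces an error — all steps are dimensionally consistent.

Step 1: v = at → LHS [L T^-1], RHS [L T^-1] ✓
Step 2: E = ½mv² → LHS [L^2 M T^-2], RHS [L^2 M T^-2] ✓
Step 3: E = ½m(at)² → LHS [L^2 M T^-2], RHS [L^2 M T^-2] ✓
Step 4: E = ½ma²t² → LHS [L^2 M T^-2], RHS [L^2 M T^-2] ✓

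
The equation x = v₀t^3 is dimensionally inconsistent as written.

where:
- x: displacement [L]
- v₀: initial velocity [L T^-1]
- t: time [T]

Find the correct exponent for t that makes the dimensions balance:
The exponent of t should be 1: x = v₀t

The LHS x has dimensions [L]; t has dimensions [T].
As written, the RHS v₀t^3 (exponent 3 on t) has dimensions [L T^2], which does not match.
With exponent 1, the RHS v₀t has dimensions [L], matching the LHS.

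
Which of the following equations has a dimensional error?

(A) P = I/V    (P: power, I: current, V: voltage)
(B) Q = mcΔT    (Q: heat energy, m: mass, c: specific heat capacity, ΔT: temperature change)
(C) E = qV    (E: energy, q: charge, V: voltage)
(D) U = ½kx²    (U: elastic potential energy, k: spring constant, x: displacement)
(A) P = I/V

The equation (A) P = I/V is dimensionally incorrect.

LHS (P): [L^2 M T^-3]
RHS (I/V): [I^2 L^-2 M^-1 T^3] ✗

The dimensions do not match. The other three equations balance.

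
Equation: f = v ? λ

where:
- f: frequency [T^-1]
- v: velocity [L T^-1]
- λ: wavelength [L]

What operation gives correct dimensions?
division (÷): f = v ÷ λ

f [T^-1]; v [L T^-1]; λ [L].
v × λ → [L^2 T^-1] ✗
v ÷ λ → [T^-1] ✓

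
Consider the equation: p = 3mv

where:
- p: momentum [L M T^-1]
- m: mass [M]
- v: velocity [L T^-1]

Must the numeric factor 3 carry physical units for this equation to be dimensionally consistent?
No

p has dimensions [L M T^-1] and mv already has dimensions [L M T^-1], so the equation balances without 3 contributing any dimensions. 3 is a pure (dimensionless) number; changing or removing it would not affect dimensional consistency.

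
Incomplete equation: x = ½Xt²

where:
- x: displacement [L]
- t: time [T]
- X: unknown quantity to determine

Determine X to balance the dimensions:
X = a (acceleration), dimensions [L T^-2]

x has dimensions [L]; the rest of the RHS (½ t²) has dimensions [T^2].
So X must have dimensions [L T^-2] — X = a (acceleration).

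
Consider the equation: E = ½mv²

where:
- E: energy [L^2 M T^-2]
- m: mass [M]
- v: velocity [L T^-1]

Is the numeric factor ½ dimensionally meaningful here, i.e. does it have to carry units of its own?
No

E has dimensions [L^2 M T^-2] and mv² already has dimensions [L^2 M T^-2], so the equation balances without ½ contributing any dimensions. ½ is a pure (dimensionless) number; changing or removing it would not affect dimensional consistency.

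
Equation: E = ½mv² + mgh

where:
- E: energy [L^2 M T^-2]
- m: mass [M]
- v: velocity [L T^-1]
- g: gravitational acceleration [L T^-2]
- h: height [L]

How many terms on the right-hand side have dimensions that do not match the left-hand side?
0

LHS E: [L^2 M T^-2]
- ½mv²: [L^2 M T^-2] ✓
- mgh: [L^2 M T^-2] ✓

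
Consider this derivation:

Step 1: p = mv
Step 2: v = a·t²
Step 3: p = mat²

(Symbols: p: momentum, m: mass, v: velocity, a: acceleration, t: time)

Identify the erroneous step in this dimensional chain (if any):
Step 2

Step 1: p = mv → LHS [L M T^-1], RHS [L M T^-1] ✓
Step 2: v = a·t² → LHS [L T^-1], RHS [L] ✗

The first dimensional inconsistency appears in step 2: v = a·t²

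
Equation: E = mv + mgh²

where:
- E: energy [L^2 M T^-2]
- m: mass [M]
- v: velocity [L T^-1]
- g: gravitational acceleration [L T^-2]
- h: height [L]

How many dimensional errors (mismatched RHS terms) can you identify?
2

LHS E: [L^2 M T^-2]
- mv: [L M T^-1] ✗
- mgh²: [L^3 M T^-2] ✗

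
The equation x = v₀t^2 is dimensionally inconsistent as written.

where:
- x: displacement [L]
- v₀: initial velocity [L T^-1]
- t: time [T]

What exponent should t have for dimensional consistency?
The exponent of t should be 1: x = v₀t

The LHS x has dimensions [L]; t has dimensions [T].
As written, the RHS v₀t^2 (exponent 2 on t) has dimensions [L T], which does not match.
With exponent 1, the RHS v₀t has dimensions [L], matching the LHS.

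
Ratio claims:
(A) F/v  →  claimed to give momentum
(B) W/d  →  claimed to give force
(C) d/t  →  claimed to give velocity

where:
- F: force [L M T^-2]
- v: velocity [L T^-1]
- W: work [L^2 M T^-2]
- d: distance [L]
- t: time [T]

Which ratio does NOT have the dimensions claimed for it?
(A) F/v does not give momentum

(A) F/v: [M T^-1] ≠ momentum [L M T^-1] ✗
(B) W/d: [L M T^-2] = force [L M T^-2] ✓
(C) d/t: [L T^-1] = velocity [L T^-1] ✓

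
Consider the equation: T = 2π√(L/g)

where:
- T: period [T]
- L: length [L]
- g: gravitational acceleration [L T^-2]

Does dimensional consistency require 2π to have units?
No

T has dimensions [T] and √(L/g) already has dimensions [T], so the equation balances without 2π contributing any dimensions. 2π is a pure (dimensionless) number; changing or removing it would not affect dimensional consistency.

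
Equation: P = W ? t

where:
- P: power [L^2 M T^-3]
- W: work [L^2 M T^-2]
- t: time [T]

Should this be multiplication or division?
division (÷): P = W ÷ t

P [L^2 M T^-3]; W [L^2 M T^-2]; t [T].
W × t → [L^2 M T^-1] ✗
W ÷ t → [L^2 M T^-3] ✓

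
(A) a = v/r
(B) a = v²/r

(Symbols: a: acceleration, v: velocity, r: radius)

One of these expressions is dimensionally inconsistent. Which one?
(A)

(A) a = v/r: LHS [L T^-2], RHS [T^-1] ✗
(B) a = v²/r: LHS [L T^-2], RHS [L T^-2] ✓

Expression (A) a = v/r is dimensionally incorrect.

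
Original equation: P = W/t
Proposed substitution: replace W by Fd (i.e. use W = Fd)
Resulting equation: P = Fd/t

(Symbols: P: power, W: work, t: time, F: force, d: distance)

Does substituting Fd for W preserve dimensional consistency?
Yes

[W] = [L^2 M T^-2] and [Fd] = [L^2 M T^-2]. These match, so the substitution replaces a quantity by one of the same dimensions and the result P = Fd/t has LHS [L^2 M T^-3] vs RHS [L^2 M T^-3] — still consistent.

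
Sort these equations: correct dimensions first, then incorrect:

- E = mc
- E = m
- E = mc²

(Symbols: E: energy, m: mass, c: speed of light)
Dimensionally correct: E = mc²
Dimensionally incorrect: E = mc, E = m
Ordered (correct first, then incorrect): E = mc², E = mc, E = m

- E = mc: LHS [L^2 M T^-2], RHS [L M T^-1] → incorrect ✗
- E = m: LHS [L^2 M T^-2], RHS [M] → incorrect ✗
- E = mc²: LHS [L^2 M T^-2], RHS [L^2 M T^-2] → correct ✓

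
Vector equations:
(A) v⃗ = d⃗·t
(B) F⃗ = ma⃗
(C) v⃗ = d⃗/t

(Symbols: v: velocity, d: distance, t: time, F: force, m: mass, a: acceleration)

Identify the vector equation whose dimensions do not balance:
(A) v⃗ = d⃗·t

(A) v⃗ = d⃗·t: LHS [L T^-1], RHS [L T] ✗ — velocity is displacement per time; should be d⃗/t
(B) F⃗ = ma⃗: LHS [L M T^-2], RHS [L M T^-2] ✓ — Force and acceleration are vectors, mass is a scalar
(C) v⃗ = d⃗/t: LHS [L T^-1], RHS [L T^-1] ✓ — displacement (vector) divided by time (scalar)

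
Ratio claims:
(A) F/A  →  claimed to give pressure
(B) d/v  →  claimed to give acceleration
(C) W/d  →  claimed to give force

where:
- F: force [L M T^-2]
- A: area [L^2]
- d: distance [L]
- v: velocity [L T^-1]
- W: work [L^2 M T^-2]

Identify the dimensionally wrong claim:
(B) d/v does not give acceleration

(A) F/A: [L^-1 M T^-2] = pressure [L^-1 M T^-2] ✓
(B) d/v: [T] ≠ acceleration [L T^-2] ✗
(C) W/d: [L M T^-2] = force [L M T^-2] ✓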